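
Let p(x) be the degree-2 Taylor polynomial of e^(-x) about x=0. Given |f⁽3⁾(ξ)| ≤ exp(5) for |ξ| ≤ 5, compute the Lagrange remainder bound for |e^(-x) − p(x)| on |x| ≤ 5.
125*exp(5)/6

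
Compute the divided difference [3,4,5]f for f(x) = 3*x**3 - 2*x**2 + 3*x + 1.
34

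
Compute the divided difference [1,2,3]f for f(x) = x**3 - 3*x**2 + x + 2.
3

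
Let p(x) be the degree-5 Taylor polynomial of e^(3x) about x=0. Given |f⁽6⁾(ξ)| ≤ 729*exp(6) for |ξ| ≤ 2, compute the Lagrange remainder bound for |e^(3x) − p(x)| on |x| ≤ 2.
324*exp(6)/5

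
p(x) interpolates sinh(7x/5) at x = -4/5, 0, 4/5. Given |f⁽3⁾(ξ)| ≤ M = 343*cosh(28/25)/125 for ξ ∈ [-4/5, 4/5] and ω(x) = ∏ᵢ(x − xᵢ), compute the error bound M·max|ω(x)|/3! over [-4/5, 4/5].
21952*sqrt(3)*cosh(28/25)/421875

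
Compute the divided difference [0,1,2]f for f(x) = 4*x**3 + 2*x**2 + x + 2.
14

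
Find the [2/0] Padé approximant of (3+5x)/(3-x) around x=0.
2*x**2/3 + 2*x + 1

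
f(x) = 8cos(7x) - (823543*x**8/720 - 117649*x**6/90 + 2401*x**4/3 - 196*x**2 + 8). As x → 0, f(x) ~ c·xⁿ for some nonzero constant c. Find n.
10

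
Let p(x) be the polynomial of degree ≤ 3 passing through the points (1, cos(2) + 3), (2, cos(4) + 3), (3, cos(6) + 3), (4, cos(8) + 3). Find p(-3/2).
231*cos(2)/16 - 105*cos(8)/16 + 3 - 495*cos(4)/16 + 385*cos(6)/16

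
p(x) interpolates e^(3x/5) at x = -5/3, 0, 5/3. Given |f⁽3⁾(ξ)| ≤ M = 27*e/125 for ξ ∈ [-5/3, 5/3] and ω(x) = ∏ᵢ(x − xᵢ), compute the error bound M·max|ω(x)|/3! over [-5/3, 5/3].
sqrt(3)*e/27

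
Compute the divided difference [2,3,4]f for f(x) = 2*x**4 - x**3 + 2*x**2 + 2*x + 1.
103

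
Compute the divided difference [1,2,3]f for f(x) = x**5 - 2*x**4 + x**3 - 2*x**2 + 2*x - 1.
44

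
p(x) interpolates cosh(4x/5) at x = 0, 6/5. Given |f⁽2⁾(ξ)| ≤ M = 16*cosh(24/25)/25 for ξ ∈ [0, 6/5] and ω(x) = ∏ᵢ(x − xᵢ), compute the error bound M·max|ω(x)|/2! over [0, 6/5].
72*cosh(24/25)/625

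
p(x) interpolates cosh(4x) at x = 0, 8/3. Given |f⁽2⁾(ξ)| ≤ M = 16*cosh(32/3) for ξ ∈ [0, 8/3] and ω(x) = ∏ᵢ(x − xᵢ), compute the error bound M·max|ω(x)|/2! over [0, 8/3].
128*cosh(32/3)/9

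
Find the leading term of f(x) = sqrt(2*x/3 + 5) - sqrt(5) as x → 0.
sqrt(5)*x/15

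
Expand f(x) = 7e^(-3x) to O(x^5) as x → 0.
7 - 21*x + 63*x**2/2 - 63*x**3/2 + 189*x**4/8 + O(x**5)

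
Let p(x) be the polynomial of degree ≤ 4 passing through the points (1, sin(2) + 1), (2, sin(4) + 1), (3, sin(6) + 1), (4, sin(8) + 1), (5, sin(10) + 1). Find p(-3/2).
-1365*sin(8)/32 + 5005*sin(6)/64 + 1155*sin(10)/128 + 1 + 3003*sin(2)/128 - 2145*sin(4)/32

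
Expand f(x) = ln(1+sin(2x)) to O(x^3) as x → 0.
2*x - 2*x**2 + O(x**3)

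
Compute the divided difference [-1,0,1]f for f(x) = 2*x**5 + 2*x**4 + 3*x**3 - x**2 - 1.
1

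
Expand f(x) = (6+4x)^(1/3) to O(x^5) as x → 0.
6**(1/3) + 2*6**(1/3)*x/9 - 4*6**(1/3)*x**2/81 + 40*6**(1/3)*x**3/2187 - 160*6**(1/3)*x**4/19683 + O(x**5)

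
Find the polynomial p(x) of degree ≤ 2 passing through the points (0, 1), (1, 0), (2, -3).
1 - x**2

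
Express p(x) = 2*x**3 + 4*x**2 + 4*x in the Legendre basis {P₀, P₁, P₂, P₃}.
(4/3)P₀ + (26/5)P₁ + (8/3)P₂ + (4/5)P₃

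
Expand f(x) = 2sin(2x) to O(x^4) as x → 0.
4*x - 8*x**3/3 + O(x**4)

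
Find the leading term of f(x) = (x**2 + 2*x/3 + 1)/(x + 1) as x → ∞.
x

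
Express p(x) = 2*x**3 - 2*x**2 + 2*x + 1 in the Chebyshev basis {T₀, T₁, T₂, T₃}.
(7/2)T₁ - T₂ + (1/2)T₃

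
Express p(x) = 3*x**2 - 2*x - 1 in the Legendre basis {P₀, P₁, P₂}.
(-2)P₁ + (2)P₂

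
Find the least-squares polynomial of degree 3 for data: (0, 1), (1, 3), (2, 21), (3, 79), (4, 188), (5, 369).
151/126 + (-283/108)x + (47/63)x² + (313/108)x³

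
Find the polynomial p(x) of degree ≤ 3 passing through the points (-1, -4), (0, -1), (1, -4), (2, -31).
-3*x**3 - 3*x**2 + 3*x - 1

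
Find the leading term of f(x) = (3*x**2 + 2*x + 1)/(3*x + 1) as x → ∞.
x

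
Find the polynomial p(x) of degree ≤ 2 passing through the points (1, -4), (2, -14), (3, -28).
-2*x**2 - 4*x + 2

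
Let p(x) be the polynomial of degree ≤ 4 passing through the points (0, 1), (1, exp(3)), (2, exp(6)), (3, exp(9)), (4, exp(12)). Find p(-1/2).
-45*exp(9)/32 - 105*exp(3)/32 + 315/128 + 189*exp(6)/64 + 35*exp(12)/128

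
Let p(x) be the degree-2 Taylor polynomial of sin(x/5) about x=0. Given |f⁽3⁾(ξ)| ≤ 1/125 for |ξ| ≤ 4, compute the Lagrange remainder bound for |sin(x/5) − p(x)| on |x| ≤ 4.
32/375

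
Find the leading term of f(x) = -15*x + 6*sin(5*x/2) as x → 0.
-125*x**3/8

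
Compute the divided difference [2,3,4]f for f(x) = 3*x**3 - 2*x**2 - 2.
25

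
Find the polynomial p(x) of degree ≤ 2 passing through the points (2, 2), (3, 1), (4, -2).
-x**2 + 4*x - 2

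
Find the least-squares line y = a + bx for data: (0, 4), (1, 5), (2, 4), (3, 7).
a = 19/5, b = 4/5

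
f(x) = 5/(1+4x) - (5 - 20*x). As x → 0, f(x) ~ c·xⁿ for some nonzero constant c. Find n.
2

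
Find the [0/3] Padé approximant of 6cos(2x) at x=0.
6/(2*x**2 + 1)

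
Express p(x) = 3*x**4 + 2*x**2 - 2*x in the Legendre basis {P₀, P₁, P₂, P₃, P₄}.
(19/15)P₀ + (-2)P₁ + (64/21)P₂ + (24/35)P₄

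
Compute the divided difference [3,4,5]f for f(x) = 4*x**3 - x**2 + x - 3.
47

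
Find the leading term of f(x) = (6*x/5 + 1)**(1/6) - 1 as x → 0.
x/5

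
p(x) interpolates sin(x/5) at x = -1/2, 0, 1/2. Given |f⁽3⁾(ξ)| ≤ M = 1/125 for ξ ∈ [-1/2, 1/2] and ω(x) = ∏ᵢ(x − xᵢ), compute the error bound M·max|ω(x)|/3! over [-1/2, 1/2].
sqrt(3)/27000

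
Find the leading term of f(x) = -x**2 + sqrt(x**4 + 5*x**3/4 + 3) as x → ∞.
5*x/8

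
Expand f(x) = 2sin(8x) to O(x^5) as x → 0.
16*x - 512*x**3/3 + O(x**5)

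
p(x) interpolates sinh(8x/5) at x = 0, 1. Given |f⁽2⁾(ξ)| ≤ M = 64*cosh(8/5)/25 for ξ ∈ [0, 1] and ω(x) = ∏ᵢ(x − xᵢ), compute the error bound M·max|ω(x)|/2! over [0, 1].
8*cosh(8/5)/25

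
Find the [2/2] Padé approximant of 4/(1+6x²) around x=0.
4/(6*x**2 + 1)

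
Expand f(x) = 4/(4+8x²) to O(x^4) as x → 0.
1 - 2*x**2 + O(x**4)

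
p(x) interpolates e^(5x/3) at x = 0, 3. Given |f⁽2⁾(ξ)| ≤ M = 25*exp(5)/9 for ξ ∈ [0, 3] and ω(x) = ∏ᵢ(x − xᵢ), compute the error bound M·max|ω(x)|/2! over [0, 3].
25*exp(5)/8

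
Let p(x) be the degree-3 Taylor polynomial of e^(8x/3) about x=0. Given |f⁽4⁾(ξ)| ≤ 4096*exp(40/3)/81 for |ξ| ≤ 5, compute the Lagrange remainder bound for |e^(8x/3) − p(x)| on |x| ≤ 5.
320000*exp(40/3)/243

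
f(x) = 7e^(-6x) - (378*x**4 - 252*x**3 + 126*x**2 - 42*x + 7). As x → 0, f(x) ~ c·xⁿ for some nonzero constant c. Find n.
5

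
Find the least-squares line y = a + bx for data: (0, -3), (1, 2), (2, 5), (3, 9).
a = -13/5, b = 39/10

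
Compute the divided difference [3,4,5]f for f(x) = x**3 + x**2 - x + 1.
13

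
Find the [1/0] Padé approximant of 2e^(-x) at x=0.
2 - 2*x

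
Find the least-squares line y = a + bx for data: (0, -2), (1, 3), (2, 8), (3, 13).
a = -2, b = 5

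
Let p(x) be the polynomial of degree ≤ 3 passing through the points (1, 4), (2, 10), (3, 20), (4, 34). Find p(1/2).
5/2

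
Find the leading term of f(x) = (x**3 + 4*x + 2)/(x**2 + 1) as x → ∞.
x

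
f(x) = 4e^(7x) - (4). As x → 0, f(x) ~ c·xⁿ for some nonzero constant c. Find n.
1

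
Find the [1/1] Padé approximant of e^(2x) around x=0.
(x + 1)/(1 - x)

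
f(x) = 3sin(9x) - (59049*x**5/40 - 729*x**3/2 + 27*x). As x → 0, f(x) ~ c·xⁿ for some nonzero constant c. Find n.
7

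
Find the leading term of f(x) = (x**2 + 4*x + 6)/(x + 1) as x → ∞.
x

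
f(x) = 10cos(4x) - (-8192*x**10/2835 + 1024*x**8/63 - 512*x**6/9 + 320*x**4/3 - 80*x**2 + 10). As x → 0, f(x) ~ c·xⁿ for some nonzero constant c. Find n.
12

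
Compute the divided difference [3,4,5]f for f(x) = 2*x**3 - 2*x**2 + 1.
22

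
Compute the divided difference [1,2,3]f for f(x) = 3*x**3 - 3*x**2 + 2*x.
15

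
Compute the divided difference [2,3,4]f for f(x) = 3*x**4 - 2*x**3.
147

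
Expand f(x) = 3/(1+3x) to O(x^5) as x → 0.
3 - 9*x + 27*x**2 - 81*x**3 + 243*x**4 + O(x**5)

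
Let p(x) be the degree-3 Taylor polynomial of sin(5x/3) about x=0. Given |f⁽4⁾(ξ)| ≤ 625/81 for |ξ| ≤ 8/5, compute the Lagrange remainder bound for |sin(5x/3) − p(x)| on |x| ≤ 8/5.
512/243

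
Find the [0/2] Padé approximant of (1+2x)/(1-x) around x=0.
1/(6*x**2 - 3*x + 1)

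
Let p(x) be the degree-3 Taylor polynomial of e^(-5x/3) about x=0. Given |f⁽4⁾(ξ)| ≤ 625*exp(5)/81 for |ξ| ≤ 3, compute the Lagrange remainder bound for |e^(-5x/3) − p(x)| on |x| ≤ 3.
625*exp(5)/24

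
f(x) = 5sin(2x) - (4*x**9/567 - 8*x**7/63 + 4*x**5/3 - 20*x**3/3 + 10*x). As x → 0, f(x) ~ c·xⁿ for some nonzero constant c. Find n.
11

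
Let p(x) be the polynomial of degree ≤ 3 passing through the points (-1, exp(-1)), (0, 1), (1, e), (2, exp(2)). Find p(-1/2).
(5 + e*(-5*e + exp(2) + 15))*exp(-1)/16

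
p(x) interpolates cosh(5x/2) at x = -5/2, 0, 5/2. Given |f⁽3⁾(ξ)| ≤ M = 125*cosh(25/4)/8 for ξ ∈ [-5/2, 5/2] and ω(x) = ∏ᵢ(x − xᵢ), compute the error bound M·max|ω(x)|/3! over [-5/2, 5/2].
15625*sqrt(3)*cosh(25/4)/1728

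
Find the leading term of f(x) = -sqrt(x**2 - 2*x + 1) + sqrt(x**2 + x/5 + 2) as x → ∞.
11/10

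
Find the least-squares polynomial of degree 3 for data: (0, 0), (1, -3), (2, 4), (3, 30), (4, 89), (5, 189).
-1/126 + (-425/108)x + (-97/126)x² + (197/108)x³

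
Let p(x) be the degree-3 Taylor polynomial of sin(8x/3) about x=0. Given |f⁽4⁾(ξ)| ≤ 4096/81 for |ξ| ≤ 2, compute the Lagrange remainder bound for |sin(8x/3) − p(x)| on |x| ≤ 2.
8192/243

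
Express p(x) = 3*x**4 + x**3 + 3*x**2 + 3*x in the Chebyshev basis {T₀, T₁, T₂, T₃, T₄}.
(21/8)T₀ + (15/4)T₁ + (3)T₂ + (1/4)T₃ + (3/8)T₄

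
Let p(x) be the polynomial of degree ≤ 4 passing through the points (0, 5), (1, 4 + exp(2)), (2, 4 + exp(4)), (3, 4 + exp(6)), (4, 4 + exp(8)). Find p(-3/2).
-385*exp(6)/32 - 693*exp(2)/32 + 1667/128 + 1485*exp(4)/64 + 315*exp(8)/128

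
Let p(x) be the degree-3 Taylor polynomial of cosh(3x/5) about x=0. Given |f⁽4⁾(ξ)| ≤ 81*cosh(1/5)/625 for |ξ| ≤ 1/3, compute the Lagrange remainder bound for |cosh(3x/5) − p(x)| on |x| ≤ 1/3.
cosh(1/5)/15000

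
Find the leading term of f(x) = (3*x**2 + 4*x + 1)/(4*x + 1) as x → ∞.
3*x/4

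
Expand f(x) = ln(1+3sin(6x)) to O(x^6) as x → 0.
18*x - 162*x**2 + 1836*x**3 - 24300*x**4 + 343116*x**5 + O(x**6)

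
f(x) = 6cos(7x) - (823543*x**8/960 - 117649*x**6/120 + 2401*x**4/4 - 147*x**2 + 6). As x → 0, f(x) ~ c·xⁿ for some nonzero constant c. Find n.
10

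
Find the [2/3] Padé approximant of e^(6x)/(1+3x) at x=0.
(18*x**2/5 + 3*x + 1)/(36*x**3/5 - 27*x**2/5 + 1)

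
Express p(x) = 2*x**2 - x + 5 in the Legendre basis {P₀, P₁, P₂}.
(17/3)P₀ - P₁ + (4/3)P₂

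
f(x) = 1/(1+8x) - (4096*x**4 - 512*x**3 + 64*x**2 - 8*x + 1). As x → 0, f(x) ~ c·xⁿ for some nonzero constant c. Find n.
5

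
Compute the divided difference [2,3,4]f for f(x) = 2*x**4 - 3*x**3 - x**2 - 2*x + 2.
82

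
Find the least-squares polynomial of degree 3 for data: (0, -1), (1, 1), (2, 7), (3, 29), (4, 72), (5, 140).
-29/42 + (-151/252)x + (17/84)x² + (10/9)x³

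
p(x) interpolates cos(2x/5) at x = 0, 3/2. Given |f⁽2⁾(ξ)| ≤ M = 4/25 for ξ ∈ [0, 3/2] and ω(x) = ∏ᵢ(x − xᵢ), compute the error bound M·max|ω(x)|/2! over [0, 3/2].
9/200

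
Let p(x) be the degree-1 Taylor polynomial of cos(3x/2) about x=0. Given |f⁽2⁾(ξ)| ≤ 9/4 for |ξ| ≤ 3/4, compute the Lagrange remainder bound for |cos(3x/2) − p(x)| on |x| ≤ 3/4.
81/128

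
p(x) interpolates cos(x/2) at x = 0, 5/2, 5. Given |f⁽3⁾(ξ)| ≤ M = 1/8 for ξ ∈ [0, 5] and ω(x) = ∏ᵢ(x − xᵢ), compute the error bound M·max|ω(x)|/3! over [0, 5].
125*sqrt(3)/1728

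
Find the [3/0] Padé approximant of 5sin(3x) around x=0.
-45*x**3/2 + 15*x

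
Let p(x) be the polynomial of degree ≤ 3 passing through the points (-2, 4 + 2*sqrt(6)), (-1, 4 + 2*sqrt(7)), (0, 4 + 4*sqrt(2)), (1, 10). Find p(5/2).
-189*sqrt(2)/4 - 35*sqrt(6)/8 + 347/8 + 135*sqrt(7)/8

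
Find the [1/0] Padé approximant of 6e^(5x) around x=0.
30*x + 6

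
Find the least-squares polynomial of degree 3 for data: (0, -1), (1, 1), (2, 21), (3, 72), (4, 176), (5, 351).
-155/126 + (1133/756)x + (-97/63)x² + (331/108)x³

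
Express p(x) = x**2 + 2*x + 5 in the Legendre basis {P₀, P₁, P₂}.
(16/3)P₀ + (2)P₁ + (2/3)P₂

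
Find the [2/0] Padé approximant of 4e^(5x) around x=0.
50*x**2 + 20*x + 4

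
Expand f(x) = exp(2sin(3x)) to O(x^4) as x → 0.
1 + 6*x + 18*x**2 + 27*x**3 + O(x**4)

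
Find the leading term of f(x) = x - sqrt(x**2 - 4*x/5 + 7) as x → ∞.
2/5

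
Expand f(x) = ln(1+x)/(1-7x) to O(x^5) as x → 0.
x + 13*x**2/2 + 275*x**3/6 + 3847*x**4/12 + O(x**5)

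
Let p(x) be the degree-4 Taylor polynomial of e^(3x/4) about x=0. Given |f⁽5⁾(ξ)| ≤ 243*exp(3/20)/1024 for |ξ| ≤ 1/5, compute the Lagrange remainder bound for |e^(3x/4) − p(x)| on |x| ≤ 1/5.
81*exp(3/20)/128000000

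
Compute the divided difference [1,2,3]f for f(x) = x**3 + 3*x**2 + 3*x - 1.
9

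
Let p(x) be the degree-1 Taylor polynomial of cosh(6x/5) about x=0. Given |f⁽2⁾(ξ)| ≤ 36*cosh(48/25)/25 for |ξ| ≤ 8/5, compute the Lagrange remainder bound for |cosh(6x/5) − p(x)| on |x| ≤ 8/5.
1152*cosh(48/25)/625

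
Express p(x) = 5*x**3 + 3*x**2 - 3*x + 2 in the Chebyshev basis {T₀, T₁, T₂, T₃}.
(7/2)T₀ + (3/4)T₁ + (3/2)T₂ + (5/4)T₃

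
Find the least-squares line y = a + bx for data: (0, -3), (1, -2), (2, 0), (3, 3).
a = -7/2, b = 2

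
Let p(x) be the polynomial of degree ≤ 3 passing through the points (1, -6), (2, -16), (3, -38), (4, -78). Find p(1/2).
-29/8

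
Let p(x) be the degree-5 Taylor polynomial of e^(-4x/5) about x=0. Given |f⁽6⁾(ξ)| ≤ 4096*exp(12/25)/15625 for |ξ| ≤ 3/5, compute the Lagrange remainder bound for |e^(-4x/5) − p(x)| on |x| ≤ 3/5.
20736*exp(12/25)/1220703125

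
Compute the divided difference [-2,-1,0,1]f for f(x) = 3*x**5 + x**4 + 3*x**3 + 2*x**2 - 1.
16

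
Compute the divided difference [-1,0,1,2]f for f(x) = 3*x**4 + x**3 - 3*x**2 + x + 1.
7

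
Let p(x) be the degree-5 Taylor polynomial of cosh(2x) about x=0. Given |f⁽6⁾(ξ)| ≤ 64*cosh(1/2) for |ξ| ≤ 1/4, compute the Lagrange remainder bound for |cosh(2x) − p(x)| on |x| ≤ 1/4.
cosh(1/2)/46080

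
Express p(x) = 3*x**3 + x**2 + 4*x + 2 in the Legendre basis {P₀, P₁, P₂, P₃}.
(7/3)P₀ + (29/5)P₁ + (2/3)P₂ + (6/5)P₃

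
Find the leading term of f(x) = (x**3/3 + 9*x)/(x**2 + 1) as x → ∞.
x/3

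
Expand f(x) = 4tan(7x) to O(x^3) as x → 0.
28*x + O(x**3)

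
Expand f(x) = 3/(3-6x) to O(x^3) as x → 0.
1 + 2*x + 4*x**2 + O(x**3)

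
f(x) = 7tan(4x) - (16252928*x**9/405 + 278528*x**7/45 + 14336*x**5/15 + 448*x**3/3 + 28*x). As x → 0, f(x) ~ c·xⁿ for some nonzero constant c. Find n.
11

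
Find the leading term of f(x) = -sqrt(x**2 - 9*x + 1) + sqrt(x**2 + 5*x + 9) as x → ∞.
7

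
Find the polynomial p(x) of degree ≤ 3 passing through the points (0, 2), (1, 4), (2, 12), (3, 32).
x**3 + x + 2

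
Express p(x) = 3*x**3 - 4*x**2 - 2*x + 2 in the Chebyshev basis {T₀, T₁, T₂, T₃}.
(1/4)T₁ + (-2)T₂ + (3/4)T₃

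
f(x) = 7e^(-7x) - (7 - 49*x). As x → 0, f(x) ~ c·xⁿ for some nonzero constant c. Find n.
2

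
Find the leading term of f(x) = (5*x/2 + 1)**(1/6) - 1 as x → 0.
5*x/12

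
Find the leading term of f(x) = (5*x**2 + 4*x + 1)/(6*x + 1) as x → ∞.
5*x/6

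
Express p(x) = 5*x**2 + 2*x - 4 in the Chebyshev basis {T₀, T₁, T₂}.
(-3/2)T₀ + (2)T₁ + (5/2)T₂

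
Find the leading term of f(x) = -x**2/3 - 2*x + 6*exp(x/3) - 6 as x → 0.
x**3/27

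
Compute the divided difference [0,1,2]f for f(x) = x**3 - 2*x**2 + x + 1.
1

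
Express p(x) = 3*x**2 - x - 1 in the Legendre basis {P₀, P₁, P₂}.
-P₁ + (2)P₂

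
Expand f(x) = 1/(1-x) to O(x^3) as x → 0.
1 + x + x**2 + O(x**3)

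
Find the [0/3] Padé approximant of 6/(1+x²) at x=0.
6/(x**2 + 1)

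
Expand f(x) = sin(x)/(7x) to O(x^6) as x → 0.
1/7 - x**2/42 + x**4/840 + O(x**6)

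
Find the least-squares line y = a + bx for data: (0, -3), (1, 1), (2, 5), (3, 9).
a = -3, b = 4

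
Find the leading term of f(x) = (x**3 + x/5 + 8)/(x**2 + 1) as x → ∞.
x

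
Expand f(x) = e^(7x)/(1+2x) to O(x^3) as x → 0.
1 + 5*x + 29*x**2/2 + O(x**3)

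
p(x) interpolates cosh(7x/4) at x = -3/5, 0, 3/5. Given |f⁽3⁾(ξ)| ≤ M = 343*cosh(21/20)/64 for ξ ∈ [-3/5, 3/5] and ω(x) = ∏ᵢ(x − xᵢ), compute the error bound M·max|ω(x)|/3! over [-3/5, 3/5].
343*sqrt(3)*cosh(21/20)/8000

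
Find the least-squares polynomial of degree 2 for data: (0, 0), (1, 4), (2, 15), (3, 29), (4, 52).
2/35 + (83/70)x + (41/14)x²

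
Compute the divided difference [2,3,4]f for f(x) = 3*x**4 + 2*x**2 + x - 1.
167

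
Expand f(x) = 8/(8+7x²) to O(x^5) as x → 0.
1 - 7*x**2/8 + 49*x**4/64 + O(x**5)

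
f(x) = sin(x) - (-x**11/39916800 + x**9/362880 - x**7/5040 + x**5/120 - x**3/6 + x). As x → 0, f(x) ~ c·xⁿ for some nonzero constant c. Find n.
13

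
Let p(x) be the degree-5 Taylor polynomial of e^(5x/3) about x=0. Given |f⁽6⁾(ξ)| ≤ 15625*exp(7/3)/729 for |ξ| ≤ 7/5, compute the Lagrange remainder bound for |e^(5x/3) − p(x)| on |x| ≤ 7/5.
117649*exp(7/3)/524880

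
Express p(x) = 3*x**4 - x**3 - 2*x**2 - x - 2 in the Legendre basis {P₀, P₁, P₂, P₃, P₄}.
(-31/15)P₀ + (-8/5)P₁ + (8/21)P₂ + (-2/5)P₃ + (24/35)P₄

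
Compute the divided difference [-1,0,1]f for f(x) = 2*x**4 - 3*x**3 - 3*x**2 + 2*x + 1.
-1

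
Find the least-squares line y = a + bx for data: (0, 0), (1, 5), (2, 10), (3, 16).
a = -1/5, b = 53/10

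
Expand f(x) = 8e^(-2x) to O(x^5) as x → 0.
8 - 16*x + 16*x**2 - 32*x**3/3 + 16*x**4/3 + O(x**5)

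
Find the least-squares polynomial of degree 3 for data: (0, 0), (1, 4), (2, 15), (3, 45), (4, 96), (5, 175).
5/21 + (1/18)x + (155/84)x² + (37/36)x³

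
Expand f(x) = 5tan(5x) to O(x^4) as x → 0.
25*x + 625*x**3/3 + O(x**4)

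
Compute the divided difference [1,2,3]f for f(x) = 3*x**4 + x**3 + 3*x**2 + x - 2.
84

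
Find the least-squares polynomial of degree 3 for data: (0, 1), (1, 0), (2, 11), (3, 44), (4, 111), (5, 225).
8/9 + (-400/189)x + (-97/252)x² + (211/108)x³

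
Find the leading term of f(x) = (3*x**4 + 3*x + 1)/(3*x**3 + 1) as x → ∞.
x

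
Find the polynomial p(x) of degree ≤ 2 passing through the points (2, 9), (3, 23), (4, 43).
3*x**2 - x - 1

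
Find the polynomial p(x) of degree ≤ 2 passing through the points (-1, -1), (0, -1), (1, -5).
-2*x**2 - 2*x - 1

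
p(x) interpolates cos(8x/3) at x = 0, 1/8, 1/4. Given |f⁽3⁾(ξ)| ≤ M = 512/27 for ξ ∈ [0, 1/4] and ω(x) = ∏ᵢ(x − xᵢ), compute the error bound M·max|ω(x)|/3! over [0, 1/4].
sqrt(3)/729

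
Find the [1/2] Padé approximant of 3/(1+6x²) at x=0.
3/(6*x**2 + 1)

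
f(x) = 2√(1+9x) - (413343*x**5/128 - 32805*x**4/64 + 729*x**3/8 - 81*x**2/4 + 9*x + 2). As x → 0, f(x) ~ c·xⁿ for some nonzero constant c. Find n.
6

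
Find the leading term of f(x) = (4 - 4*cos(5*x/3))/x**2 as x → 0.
50/9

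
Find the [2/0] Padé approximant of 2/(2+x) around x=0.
x**2/4 - x/2 + 1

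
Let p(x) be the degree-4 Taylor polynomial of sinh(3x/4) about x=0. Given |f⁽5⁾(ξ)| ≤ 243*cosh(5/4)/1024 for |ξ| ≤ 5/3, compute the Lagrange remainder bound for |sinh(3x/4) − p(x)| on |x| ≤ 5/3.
625*cosh(5/4)/24576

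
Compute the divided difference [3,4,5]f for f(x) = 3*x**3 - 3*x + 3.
36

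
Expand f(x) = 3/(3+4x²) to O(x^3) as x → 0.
1 - 4*x**2/3 + O(x**3)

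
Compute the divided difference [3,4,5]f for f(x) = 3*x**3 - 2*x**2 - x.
34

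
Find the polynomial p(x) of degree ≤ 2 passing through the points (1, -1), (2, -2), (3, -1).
x**2 - 4*x + 2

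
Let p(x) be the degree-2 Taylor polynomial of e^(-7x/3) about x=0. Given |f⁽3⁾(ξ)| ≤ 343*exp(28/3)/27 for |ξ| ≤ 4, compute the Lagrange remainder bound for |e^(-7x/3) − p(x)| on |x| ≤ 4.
10976*exp(28/3)/81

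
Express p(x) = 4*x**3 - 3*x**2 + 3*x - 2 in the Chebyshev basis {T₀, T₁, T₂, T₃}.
(-7/2)T₀ + (6)T₁ + (-3/2)T₂ + T₃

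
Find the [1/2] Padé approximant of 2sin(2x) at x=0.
4*x/(2*x**2/3 + 1)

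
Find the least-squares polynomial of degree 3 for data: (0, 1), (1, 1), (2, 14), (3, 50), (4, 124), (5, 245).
125/126 + (-227/108)x + (29/126)x² + (215/108)x³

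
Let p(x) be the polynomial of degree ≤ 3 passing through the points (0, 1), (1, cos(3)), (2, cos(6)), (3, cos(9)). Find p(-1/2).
-5*cos(9)/16 + 21*cos(6)/16 - 35*cos(3)/16 + 35/16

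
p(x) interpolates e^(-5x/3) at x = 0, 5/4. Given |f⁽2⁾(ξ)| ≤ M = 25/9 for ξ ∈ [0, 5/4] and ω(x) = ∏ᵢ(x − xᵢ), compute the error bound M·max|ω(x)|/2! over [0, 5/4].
625/1152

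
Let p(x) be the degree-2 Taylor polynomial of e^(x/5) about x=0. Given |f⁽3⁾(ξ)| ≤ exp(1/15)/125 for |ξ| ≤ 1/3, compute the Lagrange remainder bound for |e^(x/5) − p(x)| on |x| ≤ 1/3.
exp(1/15)/20250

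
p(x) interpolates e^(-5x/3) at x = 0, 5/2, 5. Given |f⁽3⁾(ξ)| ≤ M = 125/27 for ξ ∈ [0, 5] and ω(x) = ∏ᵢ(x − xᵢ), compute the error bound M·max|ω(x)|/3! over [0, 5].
15625*sqrt(3)/5832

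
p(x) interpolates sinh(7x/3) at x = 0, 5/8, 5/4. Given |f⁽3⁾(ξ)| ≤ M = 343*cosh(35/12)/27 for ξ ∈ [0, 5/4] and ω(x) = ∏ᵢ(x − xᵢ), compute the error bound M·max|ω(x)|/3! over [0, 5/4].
42875*sqrt(3)*cosh(35/12)/373248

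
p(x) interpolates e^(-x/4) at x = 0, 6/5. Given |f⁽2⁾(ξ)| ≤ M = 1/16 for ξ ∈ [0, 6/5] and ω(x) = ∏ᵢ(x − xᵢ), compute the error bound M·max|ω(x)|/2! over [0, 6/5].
9/800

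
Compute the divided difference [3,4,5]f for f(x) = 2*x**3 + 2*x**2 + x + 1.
26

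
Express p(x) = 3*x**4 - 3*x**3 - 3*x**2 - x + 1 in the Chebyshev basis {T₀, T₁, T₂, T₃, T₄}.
(5/8)T₀ + (-13/4)T₁ + (-3/4)T₃ + (3/8)T₄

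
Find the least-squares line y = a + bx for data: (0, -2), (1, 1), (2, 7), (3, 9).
a = -21/10, b = 39/10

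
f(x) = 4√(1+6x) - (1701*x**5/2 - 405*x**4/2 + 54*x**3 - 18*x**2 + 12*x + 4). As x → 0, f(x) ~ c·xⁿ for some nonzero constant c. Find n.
6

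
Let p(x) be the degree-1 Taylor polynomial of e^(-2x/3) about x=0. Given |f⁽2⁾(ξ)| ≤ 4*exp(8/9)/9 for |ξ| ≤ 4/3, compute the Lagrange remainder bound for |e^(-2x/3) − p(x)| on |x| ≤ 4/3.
32*exp(8/9)/81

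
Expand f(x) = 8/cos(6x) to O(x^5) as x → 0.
8 + 144*x**2 + 2160*x**4 + O(x**5)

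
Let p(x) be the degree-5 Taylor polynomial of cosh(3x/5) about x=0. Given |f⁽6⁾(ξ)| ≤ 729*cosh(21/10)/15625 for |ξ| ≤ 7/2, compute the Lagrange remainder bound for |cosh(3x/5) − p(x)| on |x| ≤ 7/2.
9529569*cosh(21/10)/80000000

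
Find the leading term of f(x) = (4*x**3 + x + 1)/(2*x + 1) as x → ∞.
2*x**2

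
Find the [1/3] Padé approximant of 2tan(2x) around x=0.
4*x/(1 - 4*x**2/3)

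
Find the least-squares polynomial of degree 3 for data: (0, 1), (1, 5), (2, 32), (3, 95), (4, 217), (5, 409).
62/63 + (-28/27)x + (155/63)x² + (76/27)x³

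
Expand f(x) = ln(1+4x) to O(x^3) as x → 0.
4*x - 8*x**2 + O(x**3)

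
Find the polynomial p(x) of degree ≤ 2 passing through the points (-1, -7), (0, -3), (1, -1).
-x**2 + 3*x - 3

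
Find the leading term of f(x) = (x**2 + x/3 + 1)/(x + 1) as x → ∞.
x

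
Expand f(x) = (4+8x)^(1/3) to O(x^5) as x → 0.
2**(2/3) + 2*2**(2/3)*x/3 - 4*2**(2/3)*x**2/9 + 40*2**(2/3)*x**3/81 - 160*2**(2/3)*x**4/243 + O(x**5)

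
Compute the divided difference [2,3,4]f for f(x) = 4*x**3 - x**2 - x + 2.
35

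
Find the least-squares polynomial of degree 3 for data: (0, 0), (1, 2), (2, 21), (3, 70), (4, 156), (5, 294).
-1/63 + (-601/189)x + (209/63)x² + (49/27)x³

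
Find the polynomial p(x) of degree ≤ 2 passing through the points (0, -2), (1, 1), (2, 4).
3*x - 2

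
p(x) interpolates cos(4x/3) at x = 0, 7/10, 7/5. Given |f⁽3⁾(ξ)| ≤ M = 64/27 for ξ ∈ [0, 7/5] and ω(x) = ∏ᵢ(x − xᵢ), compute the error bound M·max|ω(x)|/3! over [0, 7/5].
2744*sqrt(3)/91125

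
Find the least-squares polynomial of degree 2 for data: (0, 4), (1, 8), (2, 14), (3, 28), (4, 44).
146/35 + (6/7)x + (16/7)x²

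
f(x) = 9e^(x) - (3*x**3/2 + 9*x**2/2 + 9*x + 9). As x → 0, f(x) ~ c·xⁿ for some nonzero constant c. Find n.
4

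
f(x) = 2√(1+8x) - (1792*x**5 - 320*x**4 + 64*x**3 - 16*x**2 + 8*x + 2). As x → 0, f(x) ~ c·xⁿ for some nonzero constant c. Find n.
6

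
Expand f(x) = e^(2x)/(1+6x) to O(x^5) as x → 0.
1 - 4*x + 26*x**2 - 464*x**3/3 + 2786*x**4/3 + O(x**5)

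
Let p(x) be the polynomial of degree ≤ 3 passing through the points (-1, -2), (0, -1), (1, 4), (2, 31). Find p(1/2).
-1/8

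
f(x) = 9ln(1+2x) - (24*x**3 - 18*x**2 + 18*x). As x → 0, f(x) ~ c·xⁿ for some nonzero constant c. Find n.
4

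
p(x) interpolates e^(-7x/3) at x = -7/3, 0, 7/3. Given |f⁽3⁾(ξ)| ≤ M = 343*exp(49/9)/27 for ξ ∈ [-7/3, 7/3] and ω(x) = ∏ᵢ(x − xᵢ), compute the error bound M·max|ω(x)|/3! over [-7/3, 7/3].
117649*sqrt(3)*exp(49/9)/19683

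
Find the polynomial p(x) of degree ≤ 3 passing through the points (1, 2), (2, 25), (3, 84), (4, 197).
3*x**3 + 2*x - 3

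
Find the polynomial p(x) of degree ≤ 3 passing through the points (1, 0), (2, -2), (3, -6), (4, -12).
-x**2 + x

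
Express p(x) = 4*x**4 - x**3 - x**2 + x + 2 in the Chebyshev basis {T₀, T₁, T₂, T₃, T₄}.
(3)T₀ + (1/4)T₁ + (3/2)T₂ + (-1/4)T₃ + (1/2)T₄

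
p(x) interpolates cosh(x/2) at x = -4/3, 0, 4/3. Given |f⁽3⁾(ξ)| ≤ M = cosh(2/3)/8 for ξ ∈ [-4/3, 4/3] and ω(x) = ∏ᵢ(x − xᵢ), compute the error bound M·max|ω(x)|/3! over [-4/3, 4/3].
8*sqrt(3)*cosh(2/3)/729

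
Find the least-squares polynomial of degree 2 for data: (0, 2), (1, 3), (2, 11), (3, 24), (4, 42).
62/35 + (-73/70)x + (39/14)x²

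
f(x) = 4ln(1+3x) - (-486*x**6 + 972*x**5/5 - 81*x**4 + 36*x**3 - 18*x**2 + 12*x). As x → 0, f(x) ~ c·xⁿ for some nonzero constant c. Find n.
7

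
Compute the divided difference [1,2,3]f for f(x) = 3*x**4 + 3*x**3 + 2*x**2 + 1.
95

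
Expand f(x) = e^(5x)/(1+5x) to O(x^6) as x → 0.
1 + 25*x**2/2 - 125*x**3/3 + 1875*x**4/8 - 6875*x**5/6 + O(x**6)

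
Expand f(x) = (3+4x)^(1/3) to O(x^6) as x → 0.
3**(1/3) + 4*3**(1/3)*x/9 - 16*3**(1/3)*x**2/81 + 320*3**(1/3)*x**3/2187 - 2560*3**(1/3)*x**4/19683 + 22528*3**(1/3)*x**5/177147 + O(x**6)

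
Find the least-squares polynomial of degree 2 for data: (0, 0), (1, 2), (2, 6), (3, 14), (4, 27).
11/35 + (-29/35)x + (13/7)x²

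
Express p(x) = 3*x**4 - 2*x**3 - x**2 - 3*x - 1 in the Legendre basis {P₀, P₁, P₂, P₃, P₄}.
(-11/15)P₀ + (-21/5)P₁ + (22/21)P₂ + (-4/5)P₃ + (24/35)P₄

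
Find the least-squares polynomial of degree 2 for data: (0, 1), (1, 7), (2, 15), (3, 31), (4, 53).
53/35 + (48/35)x + (20/7)x²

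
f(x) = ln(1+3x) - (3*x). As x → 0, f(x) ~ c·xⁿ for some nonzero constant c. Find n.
2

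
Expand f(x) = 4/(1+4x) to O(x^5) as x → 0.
4 - 16*x + 64*x**2 - 256*x**3 + 1024*x**4 + O(x**5)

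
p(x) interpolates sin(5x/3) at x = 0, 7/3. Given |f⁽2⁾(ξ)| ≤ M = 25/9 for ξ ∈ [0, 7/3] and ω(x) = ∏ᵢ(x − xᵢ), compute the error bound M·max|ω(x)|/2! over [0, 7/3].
1225/648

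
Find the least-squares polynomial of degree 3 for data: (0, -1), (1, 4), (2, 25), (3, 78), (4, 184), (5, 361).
-139/126 + (3319/756)x + (-515/252)x² + (169/54)x³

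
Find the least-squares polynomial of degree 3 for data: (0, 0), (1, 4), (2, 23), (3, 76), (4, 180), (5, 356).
-1/21 + (185/63)x + (-40/21)x² + (28/9)x³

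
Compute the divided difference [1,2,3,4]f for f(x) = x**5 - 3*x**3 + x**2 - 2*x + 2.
62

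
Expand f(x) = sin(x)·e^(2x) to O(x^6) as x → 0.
x + 2*x**2 + 11*x**3/6 + x**4 + 41*x**5/120 + O(x**6)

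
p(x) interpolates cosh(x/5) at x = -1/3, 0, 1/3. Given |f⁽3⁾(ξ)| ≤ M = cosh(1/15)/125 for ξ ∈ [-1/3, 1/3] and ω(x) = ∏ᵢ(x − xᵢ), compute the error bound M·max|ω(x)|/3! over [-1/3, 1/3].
sqrt(3)*cosh(1/15)/91125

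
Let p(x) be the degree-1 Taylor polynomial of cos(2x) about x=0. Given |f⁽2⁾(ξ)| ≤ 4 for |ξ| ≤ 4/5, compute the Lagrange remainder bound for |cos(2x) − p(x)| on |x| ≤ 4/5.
32/25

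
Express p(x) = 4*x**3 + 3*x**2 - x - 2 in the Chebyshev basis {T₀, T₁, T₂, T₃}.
(-1/2)T₀ + (2)T₁ + (3/2)T₂ + T₃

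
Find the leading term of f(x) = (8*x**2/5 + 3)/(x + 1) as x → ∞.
8*x/5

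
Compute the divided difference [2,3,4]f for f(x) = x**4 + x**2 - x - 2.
56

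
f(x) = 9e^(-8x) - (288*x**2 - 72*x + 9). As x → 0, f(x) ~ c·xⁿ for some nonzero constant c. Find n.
3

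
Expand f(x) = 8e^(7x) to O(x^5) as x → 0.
8 + 56*x + 196*x**2 + 1372*x**3/3 + 2401*x**4/3 + O(x**5)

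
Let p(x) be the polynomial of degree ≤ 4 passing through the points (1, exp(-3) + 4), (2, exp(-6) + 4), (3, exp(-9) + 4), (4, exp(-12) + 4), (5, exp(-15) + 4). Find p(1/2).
(-420*exp(9) - 180*exp(3) + 35 + 378*exp(6) + 315*exp(12) + 512*exp(15))*exp(-15)/128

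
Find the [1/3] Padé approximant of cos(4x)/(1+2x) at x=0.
(1 - 10*x/3)/(-32*x**3/3 + 4*x**2/3 - 4*x/3 + 1)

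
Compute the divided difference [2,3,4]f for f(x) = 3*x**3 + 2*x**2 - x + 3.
29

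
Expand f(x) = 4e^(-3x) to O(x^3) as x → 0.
4 - 12*x + 18*x**2 + O(x**3)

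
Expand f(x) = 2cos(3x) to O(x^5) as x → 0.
2 - 9*x**2 + 27*x**4/4 + O(x**5)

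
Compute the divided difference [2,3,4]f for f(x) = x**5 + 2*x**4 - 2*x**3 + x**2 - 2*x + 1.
378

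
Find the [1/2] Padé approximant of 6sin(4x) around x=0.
24*x/(8*x**2/3 + 1)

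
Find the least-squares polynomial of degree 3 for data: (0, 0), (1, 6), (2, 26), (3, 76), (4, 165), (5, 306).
19/126 + (1049/756)x + (241/126)x² + (217/108)x³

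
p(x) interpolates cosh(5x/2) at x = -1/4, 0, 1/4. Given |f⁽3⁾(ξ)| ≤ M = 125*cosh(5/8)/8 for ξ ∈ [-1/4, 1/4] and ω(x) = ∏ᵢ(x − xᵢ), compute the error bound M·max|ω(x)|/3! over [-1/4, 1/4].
125*sqrt(3)*cosh(5/8)/13824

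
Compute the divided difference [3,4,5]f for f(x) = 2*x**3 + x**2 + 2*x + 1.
25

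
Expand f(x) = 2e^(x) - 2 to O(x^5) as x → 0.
2*x + x**2 + x**3/3 + x**4/12 + O(x**5)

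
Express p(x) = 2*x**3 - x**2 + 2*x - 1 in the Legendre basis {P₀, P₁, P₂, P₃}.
(-4/3)P₀ + (16/5)P₁ + (-2/3)P₂ + (4/5)P₃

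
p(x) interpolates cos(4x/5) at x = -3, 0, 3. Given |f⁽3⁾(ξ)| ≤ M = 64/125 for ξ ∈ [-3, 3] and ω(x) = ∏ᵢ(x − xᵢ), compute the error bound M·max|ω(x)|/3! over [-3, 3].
64*sqrt(3)/125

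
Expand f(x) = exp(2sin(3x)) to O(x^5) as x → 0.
1 + 6*x + 18*x**2 + 27*x**3 + O(x**5)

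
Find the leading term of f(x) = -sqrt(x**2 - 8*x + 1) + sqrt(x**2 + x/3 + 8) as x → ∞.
25/6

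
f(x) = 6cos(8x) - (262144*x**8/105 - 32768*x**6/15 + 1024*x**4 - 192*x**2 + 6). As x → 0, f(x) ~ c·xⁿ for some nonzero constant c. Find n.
10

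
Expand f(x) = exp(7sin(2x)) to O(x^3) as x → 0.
1 + 14*x + 98*x**2 + O(x**3)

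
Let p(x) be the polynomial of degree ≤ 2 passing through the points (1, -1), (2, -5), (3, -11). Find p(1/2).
1/4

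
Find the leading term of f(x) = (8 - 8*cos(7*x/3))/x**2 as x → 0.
196/9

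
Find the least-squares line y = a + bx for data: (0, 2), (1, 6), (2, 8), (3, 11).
a = 12/5, b = 29/10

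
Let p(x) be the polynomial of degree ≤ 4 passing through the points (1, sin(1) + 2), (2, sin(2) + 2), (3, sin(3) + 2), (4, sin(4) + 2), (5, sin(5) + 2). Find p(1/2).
-105*sin(2)/32 + 35*sin(5)/128 + 189*sin(3)/64 - 45*sin(4)/32 + 2 + 315*sin(1)/128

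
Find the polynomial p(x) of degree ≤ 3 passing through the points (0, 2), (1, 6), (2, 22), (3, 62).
2*x**3 + 2*x + 2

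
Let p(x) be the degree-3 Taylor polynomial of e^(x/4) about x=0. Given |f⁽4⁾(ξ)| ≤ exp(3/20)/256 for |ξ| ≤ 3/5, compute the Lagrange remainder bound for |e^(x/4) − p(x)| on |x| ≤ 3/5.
27*exp(3/20)/1280000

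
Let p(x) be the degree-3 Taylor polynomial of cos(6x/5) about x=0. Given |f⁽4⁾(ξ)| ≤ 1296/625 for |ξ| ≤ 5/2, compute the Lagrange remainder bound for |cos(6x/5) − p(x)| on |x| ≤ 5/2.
27/8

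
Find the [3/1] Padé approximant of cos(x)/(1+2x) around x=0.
(x**3/48 - 43*x**2/84 + x/168 + 1)/(337*x/168 + 1)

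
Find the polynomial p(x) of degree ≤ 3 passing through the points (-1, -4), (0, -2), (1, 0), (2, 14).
2*x**3 - 2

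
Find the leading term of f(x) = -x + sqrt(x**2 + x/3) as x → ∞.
1/6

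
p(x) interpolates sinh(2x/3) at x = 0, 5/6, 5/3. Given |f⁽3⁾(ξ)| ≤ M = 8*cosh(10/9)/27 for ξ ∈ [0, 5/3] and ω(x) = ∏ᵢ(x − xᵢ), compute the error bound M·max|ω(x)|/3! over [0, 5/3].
125*sqrt(3)*cosh(10/9)/19683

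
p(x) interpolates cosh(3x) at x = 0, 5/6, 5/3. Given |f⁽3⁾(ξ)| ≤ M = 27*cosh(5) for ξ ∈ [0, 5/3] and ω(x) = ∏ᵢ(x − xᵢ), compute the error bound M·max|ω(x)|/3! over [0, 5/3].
125*sqrt(3)*cosh(5)/216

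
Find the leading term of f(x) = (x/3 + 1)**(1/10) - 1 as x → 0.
x/30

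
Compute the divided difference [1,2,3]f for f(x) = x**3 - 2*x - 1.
6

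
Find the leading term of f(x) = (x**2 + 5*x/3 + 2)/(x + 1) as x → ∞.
x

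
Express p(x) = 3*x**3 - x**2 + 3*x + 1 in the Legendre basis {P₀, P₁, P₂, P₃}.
(2/3)P₀ + (24/5)P₁ + (-2/3)P₂ + (6/5)P₃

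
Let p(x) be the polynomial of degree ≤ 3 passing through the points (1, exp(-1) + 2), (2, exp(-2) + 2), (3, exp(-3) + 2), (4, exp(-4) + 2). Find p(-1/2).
(-189*exp(2) - 35 + 135*e + 32*exp(4) + 105*exp(3))*exp(-4)/16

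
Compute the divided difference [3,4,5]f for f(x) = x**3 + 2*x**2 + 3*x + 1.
14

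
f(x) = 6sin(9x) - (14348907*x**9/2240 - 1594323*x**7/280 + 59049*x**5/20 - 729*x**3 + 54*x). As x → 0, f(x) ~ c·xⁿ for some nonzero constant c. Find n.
11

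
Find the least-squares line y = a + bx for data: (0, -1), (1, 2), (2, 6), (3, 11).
a = -3/2, b = 4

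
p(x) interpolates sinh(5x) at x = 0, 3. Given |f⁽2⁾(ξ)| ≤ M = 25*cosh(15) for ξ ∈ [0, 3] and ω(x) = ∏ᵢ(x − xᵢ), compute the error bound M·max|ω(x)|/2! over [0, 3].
225*cosh(15)/8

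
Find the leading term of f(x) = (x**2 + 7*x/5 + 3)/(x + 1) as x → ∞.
x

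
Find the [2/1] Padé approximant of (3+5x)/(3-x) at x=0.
(5*x/3 + 1)/(1 - x/3)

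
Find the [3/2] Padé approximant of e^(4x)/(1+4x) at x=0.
(512*x**3/165 + 228*x**2/55 + 168*x/55 + 1)/(-212*x**2/55 + 168*x/55 + 1)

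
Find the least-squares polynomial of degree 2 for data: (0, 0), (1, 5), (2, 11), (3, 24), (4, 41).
3/7 + (87/70)x + (31/14)x²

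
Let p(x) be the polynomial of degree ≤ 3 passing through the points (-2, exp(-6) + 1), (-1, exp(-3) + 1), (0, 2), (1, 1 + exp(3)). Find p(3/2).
(-5 + 21*exp(3) + (-19 + 35*exp(3))*exp(6))*exp(-6)/16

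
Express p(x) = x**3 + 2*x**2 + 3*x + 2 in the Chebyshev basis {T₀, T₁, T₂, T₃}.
(3)T₀ + (15/4)T₁ + T₂ + (1/4)T₃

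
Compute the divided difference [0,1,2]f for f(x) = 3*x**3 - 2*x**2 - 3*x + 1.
7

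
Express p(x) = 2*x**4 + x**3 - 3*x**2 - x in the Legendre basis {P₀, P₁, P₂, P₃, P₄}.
(-3/5)P₀ + (-2/5)P₁ + (-6/7)P₂ + (2/5)P₃ + (16/35)P₄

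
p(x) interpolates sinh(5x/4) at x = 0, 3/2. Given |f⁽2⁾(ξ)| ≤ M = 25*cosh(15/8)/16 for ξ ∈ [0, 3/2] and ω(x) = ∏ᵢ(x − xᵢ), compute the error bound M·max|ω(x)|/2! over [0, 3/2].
225*cosh(15/8)/512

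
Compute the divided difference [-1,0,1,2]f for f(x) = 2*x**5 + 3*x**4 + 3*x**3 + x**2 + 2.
19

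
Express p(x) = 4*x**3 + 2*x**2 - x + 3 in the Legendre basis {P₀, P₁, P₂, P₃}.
(11/3)P₀ + (7/5)P₁ + (4/3)P₂ + (8/5)P₃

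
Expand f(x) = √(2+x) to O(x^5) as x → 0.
sqrt(2) + sqrt(2)*x/4 - sqrt(2)*x**2/32 + sqrt(2)*x**3/128 - 5*sqrt(2)*x**4/2048 + O(x**5)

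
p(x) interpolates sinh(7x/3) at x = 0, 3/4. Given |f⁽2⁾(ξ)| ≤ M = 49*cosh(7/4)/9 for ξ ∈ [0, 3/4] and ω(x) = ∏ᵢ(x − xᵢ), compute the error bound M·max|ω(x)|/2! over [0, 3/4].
49*cosh(7/4)/128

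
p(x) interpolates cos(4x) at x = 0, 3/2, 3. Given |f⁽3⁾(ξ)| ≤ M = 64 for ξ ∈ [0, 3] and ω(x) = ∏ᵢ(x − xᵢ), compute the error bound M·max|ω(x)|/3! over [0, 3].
8*sqrt(3)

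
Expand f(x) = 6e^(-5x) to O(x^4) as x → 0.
6 - 30*x + 75*x**2 - 125*x**3 + O(x**4)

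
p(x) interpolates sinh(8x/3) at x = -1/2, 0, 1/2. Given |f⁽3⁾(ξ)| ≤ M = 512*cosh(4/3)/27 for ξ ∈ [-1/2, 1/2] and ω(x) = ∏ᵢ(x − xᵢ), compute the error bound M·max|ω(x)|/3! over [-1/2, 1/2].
64*sqrt(3)*cosh(4/3)/729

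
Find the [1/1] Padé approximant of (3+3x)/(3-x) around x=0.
(x + 1)/(1 - x/3)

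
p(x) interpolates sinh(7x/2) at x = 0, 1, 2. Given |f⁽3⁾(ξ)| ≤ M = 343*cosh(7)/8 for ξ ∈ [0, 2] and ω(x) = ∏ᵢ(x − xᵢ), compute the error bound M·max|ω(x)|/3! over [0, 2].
343*sqrt(3)*cosh(7)/216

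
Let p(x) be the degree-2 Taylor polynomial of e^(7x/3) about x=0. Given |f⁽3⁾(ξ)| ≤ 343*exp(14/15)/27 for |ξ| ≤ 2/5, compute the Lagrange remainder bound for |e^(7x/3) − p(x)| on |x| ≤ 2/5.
1372*exp(14/15)/10125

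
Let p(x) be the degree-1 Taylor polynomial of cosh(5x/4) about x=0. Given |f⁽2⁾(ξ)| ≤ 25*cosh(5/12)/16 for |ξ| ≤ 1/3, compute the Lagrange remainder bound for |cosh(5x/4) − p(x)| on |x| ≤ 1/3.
25*cosh(5/12)/288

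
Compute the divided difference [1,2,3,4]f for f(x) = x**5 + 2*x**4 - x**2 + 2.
85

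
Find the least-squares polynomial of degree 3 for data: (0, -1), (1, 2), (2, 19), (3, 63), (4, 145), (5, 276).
-58/63 + (-335/378)x + (205/126)x² + (52/27)x³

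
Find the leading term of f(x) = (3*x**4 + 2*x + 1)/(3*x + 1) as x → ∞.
x**3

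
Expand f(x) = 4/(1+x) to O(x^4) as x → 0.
4 - 4*x + 4*x**2 - 4*x**3 + O(x**4)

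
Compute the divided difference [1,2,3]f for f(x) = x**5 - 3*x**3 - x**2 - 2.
71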